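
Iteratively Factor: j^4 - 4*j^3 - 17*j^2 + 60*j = (j)*(j^3 - 4*j^2 - 17*j + 60) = j*(j - 5)*(j^2 + j - 12) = j*(j - 5)*(j + 4)*(j - 3)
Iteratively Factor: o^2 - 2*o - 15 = (o + 3)*(o - 5)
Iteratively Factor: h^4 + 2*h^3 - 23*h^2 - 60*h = (h + 4)*(h^3 - 2*h^2 - 15*h) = (h + 3)*(h + 4)*(h^2 - 5*h) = h*(h + 3)*(h + 4)*(h - 5)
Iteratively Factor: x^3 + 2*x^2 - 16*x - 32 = (x - 4)*(x^2 + 6*x + 8) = (x - 4)*(x + 4)*(x + 2)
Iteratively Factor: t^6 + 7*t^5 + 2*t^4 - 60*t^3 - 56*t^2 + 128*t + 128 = (t + 1)*(t^5 + 6*t^4 - 4*t^3 - 56*t^2 + 128) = (t - 2)*(t + 1)*(t^4 + 8*t^3 + 12*t^2 - 32*t - 64) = (t - 2)^2*(t + 1)*(t^3 + 10*t^2 + 32*t + 32) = (t - 2)^2*(t + 1)*(t + 4)*(t^2 + 6*t + 8) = (t - 2)^2*(t + 1)*(t + 4)^2*(t + 2)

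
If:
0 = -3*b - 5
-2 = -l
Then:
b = -5/3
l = 2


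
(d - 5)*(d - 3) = d^2 - 8*d + 15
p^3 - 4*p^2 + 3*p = p*(p - 3)*(p - 1)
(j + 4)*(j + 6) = j^2 + 10*j + 24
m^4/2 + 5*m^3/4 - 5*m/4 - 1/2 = (m/2 + 1)*(m - 1)*(m + 1/2)*(m + 1)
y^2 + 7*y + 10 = (y + 2)*(y + 5)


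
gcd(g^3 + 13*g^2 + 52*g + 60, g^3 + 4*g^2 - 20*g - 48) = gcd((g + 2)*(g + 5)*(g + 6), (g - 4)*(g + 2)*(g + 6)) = g^2 + 8*g + 12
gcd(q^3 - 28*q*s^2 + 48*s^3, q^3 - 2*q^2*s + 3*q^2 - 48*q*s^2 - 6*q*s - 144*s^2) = q + 6*s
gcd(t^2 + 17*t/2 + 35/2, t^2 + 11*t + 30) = t + 5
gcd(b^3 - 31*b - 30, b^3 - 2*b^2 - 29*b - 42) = 1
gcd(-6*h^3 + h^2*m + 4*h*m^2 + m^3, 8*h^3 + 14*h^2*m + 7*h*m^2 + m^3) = 2*h + m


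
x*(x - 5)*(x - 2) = x^3 - 7*x^2 + 10*x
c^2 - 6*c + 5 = (c - 5)*(c - 1)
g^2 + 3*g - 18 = (g - 3)*(g + 6)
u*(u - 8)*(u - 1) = u^3 - 9*u^2 + 8*u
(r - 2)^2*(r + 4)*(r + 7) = r^4 + 7*r^3 - 12*r^2 - 68*r + 112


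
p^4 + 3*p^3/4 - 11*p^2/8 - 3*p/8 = p*(p - 1)*(p + 1/4)*(p + 3/2)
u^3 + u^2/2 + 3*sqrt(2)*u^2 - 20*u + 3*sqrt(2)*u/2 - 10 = (u + 1/2)*(u - 2*sqrt(2))*(u + 5*sqrt(2))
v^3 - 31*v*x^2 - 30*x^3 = (v - 6*x)*(v + x)*(v + 5*x)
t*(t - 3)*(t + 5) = t^3 + 2*t^2 - 15*t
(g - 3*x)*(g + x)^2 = g^3 - g^2*x - 5*g*x^2 - 3*x^3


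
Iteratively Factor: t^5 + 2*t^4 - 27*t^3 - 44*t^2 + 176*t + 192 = (t + 1)*(t^4 + t^3 - 28*t^2 - 16*t + 192) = (t + 1)*(t + 4)*(t^3 - 3*t^2 - 16*t + 48) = (t - 3)*(t + 1)*(t + 4)*(t^2 - 16) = (t - 3)*(t + 1)*(t + 4)^2*(t - 4)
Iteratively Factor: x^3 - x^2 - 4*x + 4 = (x - 1)*(x^2 - 4) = (x - 1)*(x + 2)*(x - 2)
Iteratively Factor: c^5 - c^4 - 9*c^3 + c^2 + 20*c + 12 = (c + 1)*(c^4 - 2*c^3 - 7*c^2 + 8*c + 12) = (c - 3)*(c + 1)*(c^3 + c^2 - 4*c - 4) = (c - 3)*(c - 2)*(c + 1)*(c^2 + 3*c + 2) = (c - 3)*(c - 2)*(c + 1)^2*(c + 2)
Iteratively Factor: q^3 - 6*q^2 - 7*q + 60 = (q - 4)*(q^2 - 2*q - 15) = (q - 4)*(q + 3)*(q - 5)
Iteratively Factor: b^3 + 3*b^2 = (b + 3)*(b^2) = b*(b + 3)*(b)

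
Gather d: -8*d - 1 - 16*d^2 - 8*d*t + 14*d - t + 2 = -16*d^2 + d*(6 - 8*t) - t + 1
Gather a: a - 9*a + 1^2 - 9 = -8*a - 8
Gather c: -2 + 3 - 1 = 0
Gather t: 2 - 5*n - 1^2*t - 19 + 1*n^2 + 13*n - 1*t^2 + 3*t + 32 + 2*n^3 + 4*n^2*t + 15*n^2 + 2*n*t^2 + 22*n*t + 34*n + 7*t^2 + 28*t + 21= 2*n^3 + 16*n^2 + 42*n + t^2*(2*n + 6) + t*(4*n^2 + 22*n + 30) + 36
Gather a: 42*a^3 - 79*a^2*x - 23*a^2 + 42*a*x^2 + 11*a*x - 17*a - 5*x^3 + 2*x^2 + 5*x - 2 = 42*a^3 + a^2*(-79*x - 23) + a*(42*x^2 + 11*x - 17) - 5*x^3 + 2*x^2 + 5*x - 2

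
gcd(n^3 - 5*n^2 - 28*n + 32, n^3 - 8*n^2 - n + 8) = n^2 - 9*n + 8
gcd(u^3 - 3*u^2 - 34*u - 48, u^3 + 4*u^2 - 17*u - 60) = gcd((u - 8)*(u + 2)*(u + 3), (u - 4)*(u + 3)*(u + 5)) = u + 3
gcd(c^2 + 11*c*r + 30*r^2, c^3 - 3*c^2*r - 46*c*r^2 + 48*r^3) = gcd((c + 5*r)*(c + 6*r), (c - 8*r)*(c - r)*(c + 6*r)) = c + 6*r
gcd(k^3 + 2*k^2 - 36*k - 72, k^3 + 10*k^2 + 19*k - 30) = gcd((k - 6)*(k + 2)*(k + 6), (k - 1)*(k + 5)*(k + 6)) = k + 6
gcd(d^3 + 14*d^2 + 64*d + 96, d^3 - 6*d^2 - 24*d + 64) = d + 4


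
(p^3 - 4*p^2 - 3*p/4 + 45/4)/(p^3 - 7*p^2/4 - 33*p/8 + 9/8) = 2*(2*p - 5)/(4*p - 1)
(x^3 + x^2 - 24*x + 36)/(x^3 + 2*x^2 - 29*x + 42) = (x + 6)/(x + 7)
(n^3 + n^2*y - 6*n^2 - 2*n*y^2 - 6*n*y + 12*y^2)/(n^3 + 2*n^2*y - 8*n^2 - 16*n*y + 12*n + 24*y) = (n - y)/(n - 2)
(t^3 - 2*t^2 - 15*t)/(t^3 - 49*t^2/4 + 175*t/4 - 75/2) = 4*t*(t + 3)/(4*t^2 - 29*t + 30)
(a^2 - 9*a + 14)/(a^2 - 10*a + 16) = (a - 7)/(a - 8)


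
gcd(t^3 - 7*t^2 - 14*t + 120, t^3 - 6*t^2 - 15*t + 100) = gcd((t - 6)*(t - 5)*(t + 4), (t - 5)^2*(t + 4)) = t^2 - t - 20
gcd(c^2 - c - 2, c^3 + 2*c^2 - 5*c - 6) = c^2 - c - 2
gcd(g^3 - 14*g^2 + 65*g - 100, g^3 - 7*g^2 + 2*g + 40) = g^2 - 9*g + 20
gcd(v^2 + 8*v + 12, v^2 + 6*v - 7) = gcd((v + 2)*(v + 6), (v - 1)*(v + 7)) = 1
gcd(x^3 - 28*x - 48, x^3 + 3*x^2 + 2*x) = x + 2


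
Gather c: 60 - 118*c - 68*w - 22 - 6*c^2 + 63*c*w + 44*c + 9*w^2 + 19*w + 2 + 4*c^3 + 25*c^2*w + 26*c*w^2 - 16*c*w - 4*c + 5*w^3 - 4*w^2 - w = 4*c^3 + c^2*(25*w - 6) + c*(26*w^2 + 47*w - 78) + 5*w^3 + 5*w^2 - 50*w + 40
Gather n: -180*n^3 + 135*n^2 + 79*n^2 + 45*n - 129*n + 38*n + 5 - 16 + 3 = -180*n^3 + 214*n^2 - 46*n - 8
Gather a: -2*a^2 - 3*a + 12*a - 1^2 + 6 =-2*a^2 + 9*a + 5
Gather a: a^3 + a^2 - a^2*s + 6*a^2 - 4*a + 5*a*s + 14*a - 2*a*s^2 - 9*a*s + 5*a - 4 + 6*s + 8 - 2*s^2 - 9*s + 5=a^3 + a^2*(7 - s) + a*(-2*s^2 - 4*s + 15) - 2*s^2 - 3*s + 9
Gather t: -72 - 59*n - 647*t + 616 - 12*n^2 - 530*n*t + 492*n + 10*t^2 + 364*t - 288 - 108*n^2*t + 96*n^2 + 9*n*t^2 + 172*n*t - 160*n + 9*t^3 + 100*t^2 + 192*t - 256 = 84*n^2 + 273*n + 9*t^3 + t^2*(9*n + 110) + t*(-108*n^2 - 358*n - 91)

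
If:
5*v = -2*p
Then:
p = -5*v/2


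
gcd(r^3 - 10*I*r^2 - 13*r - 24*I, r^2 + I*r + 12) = r - 3*I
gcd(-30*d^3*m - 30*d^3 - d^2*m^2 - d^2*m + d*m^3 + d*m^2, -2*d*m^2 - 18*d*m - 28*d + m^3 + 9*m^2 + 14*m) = 1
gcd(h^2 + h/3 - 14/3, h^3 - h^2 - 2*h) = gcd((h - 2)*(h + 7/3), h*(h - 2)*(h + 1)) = h - 2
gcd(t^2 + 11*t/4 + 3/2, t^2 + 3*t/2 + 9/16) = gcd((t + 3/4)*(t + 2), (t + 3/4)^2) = t + 3/4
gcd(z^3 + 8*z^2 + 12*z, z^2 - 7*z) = z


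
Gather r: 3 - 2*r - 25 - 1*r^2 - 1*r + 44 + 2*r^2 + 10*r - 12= r^2 + 7*r + 10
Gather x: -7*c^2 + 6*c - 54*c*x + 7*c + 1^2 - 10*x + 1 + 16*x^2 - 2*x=-7*c^2 + 13*c + 16*x^2 + x*(-54*c - 12) + 2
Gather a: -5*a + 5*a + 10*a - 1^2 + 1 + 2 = 10*a + 2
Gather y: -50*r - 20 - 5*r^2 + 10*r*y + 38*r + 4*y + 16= -5*r^2 - 12*r + y*(10*r + 4) - 4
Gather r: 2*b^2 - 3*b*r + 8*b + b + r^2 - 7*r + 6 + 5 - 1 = 2*b^2 + 9*b + r^2 + r*(-3*b - 7) + 10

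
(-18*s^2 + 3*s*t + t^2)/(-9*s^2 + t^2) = (6*s + t)/(3*s + t)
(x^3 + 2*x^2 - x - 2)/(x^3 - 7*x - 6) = (x - 1)/(x - 3)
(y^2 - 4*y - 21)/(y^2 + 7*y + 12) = (y - 7)/(y + 4)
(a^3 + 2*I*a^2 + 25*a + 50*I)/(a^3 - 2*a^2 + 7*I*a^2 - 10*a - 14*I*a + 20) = (a - 5*I)/(a - 2)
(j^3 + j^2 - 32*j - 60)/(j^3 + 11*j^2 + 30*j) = (j^2 - 4*j - 12)/(j*(j + 6))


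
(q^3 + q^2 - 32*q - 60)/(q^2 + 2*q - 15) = (q^2 - 4*q - 12)/(q - 3)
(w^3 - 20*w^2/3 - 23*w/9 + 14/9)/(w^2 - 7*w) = w + 1/3 - 2/(9*w)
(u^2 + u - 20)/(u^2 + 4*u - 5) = (u - 4)/(u - 1)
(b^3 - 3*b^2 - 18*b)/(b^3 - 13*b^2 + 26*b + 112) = b*(b^2 - 3*b - 18)/(b^3 - 13*b^2 + 26*b + 112)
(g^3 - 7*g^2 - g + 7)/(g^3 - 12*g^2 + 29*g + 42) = (g - 1)/(g - 6)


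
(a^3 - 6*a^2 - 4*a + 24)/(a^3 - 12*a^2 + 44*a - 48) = (a + 2)/(a - 4)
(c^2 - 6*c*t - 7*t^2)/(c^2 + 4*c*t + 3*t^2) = (c - 7*t)/(c + 3*t)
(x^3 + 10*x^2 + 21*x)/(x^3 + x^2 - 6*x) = (x + 7)/(x - 2)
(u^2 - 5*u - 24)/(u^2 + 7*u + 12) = (u - 8)/(u + 4)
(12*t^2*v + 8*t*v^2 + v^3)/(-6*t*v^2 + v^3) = (-12*t^2 - 8*t*v - v^2)/(v*(6*t - v))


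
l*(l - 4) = l^2 - 4*l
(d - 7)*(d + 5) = d^2 - 2*d - 35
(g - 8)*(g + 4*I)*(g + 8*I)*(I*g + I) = I*g^4 - 12*g^3 - 7*I*g^3 + 84*g^2 - 40*I*g^2 + 96*g + 224*I*g + 256*I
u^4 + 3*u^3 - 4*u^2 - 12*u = u*(u - 2)*(u + 2)*(u + 3)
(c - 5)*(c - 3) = c^2 - 8*c + 15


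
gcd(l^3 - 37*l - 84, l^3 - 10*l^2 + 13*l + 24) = 1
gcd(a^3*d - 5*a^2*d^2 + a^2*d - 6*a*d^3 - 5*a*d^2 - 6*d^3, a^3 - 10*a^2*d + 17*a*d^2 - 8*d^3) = 1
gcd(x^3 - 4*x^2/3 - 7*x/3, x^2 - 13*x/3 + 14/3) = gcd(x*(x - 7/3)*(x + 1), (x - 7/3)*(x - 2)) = x - 7/3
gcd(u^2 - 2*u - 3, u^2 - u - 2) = u + 1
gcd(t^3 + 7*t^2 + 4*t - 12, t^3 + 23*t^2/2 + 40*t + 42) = t^2 + 8*t + 12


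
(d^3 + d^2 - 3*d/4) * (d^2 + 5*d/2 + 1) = d^5 + 7*d^4/2 + 11*d^3/4 - 7*d^2/8 - 3*d/4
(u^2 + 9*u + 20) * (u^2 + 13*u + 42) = u^4 + 22*u^3 + 179*u^2 + 638*u + 840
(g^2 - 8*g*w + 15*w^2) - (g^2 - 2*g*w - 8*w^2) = -6*g*w + 23*w^2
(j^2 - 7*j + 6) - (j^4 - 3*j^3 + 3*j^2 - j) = -j^4 + 3*j^3 - 2*j^2 - 6*j + 6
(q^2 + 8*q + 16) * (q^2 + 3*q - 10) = q^4 + 11*q^3 + 30*q^2 - 32*q - 160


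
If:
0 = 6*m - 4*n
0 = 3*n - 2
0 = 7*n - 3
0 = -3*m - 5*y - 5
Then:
No Solution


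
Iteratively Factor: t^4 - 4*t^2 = (t - 2)*(t^3 + 2*t^2) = t*(t - 2)*(t^2 + 2*t) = t^2*(t - 2)*(t + 2)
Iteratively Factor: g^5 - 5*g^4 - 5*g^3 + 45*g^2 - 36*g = (g - 1)*(g^4 - 4*g^3 - 9*g^2 + 36*g) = (g - 1)*(g + 3)*(g^3 - 7*g^2 + 12*g) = g*(g - 1)*(g + 3)*(g^2 - 7*g + 12) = g*(g - 4)*(g - 1)*(g + 3)*(g - 3)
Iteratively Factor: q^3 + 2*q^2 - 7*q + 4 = (q + 4)*(q^2 - 2*q + 1) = (q - 1)*(q + 4)*(q - 1)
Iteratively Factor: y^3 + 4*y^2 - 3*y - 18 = (y + 3)*(y^2 + y - 6) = (y + 3)^2*(y - 2)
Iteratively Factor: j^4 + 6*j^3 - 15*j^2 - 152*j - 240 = (j + 4)*(j^3 + 2*j^2 - 23*j - 60) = (j - 5)*(j + 4)*(j^2 + 7*j + 12) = (j - 5)*(j + 4)^2*(j + 3)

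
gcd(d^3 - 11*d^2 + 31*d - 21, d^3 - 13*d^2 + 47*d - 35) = d^2 - 8*d + 7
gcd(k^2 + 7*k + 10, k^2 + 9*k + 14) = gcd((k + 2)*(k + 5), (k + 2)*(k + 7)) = k + 2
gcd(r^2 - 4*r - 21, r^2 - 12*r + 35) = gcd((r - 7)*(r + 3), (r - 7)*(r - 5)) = r - 7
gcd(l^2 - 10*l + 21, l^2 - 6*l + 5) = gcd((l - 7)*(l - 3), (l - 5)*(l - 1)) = 1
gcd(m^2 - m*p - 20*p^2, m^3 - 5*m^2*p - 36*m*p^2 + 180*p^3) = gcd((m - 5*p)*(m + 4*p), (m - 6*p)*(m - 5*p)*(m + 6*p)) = -m + 5*p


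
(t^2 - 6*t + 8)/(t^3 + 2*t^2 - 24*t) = (t - 2)/(t*(t + 6))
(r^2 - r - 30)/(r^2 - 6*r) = (r + 5)/r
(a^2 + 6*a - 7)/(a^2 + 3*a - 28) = (a - 1)/(a - 4)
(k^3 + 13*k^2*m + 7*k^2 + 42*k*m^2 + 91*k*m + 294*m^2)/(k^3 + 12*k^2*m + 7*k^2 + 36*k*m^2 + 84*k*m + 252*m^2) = (k + 7*m)/(k + 6*m)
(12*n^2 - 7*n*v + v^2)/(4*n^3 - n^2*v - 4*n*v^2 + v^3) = (-3*n + v)/(-n^2 + v^2)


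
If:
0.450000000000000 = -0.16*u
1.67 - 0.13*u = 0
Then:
No Solution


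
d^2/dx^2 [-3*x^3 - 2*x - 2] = -18*x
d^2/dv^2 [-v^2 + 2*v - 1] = -2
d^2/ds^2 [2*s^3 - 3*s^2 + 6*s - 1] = 12*s - 6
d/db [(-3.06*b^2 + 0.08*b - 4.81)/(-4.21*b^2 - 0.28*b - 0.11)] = (1.1936*b^2 - 39.827*b - 1.3556)/(17.7241*b^4 + 2.3576*b^3 + 1.0046*b^2 + 0.0616*b + 0.0121)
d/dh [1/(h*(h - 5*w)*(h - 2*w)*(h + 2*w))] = (-4*h^3 + 15*h^2*w + 8*h*w^2 - 20*w^3)/(h^2*(h^6 - 10*h^5*w + 17*h^4*w^2 + 80*h^3*w^3 - 184*h^2*w^4 - 160*h*w^5 + 400*w^6))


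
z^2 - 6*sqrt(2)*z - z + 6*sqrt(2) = (z - 1)*(z - 6*sqrt(2))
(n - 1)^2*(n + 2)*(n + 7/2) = n^4 + 7*n^3/2 - 3*n^2 - 17*n/2 + 7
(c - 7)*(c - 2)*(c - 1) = c^3 - 10*c^2 + 23*c - 14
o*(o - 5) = o^2 - 5*o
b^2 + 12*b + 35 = (b + 5)*(b + 7)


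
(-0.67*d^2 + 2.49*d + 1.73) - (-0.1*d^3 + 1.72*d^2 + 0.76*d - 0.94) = 0.1*d^3 - 2.39*d^2 + 1.73*d + 2.67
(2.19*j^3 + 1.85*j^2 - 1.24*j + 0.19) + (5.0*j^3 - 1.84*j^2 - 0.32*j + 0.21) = 7.19*j^3 + 0.01*j^2 - 1.56*j + 0.4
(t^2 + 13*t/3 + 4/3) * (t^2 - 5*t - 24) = t^4 - 2*t^3/3 - 133*t^2/3 - 332*t/3 - 32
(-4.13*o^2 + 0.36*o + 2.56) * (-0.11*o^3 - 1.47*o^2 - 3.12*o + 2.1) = 0.4543*o^5 + 6.0315*o^4 + 12.0748*o^3 - 13.5594*o^2 - 7.2312*o + 5.376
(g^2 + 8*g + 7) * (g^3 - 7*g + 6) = g^5 + 8*g^4 - 50*g^2 - g + 42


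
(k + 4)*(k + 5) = k^2 + 9*k + 20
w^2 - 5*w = w*(w - 5)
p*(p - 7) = p^2 - 7*p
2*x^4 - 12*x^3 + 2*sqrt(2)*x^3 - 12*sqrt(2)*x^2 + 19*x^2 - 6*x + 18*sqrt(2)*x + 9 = (x - 3)^2*(sqrt(2)*x + 1)^2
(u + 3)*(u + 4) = u^2 + 7*u + 12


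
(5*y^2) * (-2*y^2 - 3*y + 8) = -10*y^4 - 15*y^3 + 40*y^2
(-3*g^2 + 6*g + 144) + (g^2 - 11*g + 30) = -2*g^2 - 5*g + 174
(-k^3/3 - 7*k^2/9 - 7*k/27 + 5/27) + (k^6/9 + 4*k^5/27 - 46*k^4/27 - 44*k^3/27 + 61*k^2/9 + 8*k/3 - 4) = k^6/9 + 4*k^5/27 - 46*k^4/27 - 53*k^3/27 + 6*k^2 + 65*k/27 - 103/27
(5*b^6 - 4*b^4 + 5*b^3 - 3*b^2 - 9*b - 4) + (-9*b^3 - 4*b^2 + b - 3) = 5*b^6 - 4*b^4 - 4*b^3 - 7*b^2 - 8*b - 7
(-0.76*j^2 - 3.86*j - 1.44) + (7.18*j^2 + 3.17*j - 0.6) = 6.42*j^2 - 0.69*j - 2.04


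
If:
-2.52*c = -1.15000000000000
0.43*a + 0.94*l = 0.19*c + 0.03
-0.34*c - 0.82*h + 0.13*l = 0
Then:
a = 0.27141011443337 - 2.18604651162791*l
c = 0.46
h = 0.158536585365854*l - 0.189217963608208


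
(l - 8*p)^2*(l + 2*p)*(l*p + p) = l^4*p - 14*l^3*p^2 + l^3*p + 32*l^2*p^3 - 14*l^2*p^2 + 128*l*p^4 + 32*l*p^3 + 128*p^4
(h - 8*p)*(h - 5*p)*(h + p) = h^3 - 12*h^2*p + 27*h*p^2 + 40*p^3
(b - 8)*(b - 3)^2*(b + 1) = b^4 - 13*b^3 + 43*b^2 - 15*b - 72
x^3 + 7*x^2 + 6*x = x*(x + 1)*(x + 6)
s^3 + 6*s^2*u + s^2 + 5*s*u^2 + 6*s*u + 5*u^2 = (s + 1)*(s + u)*(s + 5*u)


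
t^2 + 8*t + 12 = (t + 2)*(t + 6)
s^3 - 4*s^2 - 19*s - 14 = (s - 7)*(s + 1)*(s + 2)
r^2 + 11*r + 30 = (r + 5)*(r + 6)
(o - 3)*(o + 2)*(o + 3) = o^3 + 2*o^2 - 9*o - 18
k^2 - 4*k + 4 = (k - 2)^2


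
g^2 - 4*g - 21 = (g - 7)*(g + 3)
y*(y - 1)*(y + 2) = y^3 + y^2 - 2*y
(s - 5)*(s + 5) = s^2 - 25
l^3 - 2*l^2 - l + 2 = (l - 2)*(l - 1)*(l + 1)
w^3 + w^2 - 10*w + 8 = (w - 2)*(w - 1)*(w + 4)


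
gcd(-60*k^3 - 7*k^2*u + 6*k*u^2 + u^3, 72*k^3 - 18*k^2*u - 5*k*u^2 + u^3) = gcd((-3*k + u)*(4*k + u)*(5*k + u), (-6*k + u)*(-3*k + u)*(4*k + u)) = -12*k^2 + k*u + u^2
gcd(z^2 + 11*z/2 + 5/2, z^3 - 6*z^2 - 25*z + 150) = z + 5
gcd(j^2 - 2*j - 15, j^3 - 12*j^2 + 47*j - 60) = j - 5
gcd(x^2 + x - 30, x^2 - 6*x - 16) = 1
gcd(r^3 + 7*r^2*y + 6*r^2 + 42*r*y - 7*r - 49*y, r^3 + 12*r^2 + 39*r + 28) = r + 7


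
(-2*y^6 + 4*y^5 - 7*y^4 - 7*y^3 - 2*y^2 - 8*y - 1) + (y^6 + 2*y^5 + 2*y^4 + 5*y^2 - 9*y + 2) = -y^6 + 6*y^5 - 5*y^4 - 7*y^3 + 3*y^2 - 17*y + 1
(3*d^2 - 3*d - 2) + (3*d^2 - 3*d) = 6*d^2 - 6*d - 2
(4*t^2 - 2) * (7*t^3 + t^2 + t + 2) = 28*t^5 + 4*t^4 - 10*t^3 + 6*t^2 - 2*t - 4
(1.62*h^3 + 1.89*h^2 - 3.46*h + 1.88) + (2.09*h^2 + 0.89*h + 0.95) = 1.62*h^3 + 3.98*h^2 - 2.57*h + 2.83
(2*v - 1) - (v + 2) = v - 3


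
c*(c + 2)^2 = c^3 + 4*c^2 + 4*c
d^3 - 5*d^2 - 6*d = d*(d - 6)*(d + 1)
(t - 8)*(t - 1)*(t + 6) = t^3 - 3*t^2 - 46*t + 48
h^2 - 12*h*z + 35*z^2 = (h - 7*z)*(h - 5*z)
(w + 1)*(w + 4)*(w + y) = w^3 + w^2*y + 5*w^2 + 5*w*y + 4*w + 4*y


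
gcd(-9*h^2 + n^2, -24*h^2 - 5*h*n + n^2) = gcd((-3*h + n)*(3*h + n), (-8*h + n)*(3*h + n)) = 3*h + n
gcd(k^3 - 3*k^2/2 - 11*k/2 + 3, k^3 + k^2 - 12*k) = k - 3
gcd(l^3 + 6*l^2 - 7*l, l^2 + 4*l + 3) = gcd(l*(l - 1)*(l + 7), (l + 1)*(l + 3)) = 1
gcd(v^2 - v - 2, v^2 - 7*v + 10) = v - 2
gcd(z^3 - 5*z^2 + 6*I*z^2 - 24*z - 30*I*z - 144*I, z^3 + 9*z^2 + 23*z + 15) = z + 3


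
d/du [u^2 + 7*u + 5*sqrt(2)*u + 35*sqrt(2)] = 2*u + 7 + 5*sqrt(2)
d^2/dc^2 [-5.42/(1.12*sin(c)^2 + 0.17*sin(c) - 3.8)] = (27.195392*sin(c)^4 + 3.095904*sin(c)^3 + 51.63363*sin(c)^2 - 2.690488*sin(c) - 46.448316)/(1.12*sin(c)^2 + 0.17*sin(c) - 3.8)^3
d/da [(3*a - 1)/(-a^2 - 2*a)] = (3*a^2 - 2*a - 2)/(a^2*(a^2 + 4*a + 4))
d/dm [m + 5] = 1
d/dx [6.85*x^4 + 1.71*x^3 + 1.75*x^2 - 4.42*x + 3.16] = 27.4*x^3 + 5.13*x^2 + 3.5*x - 4.42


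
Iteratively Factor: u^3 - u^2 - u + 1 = (u - 1)*(u^2 - 1) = (u - 1)*(u + 1)*(u - 1)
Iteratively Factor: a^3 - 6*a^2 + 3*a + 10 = (a - 2)*(a^2 - 4*a - 5) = (a - 2)*(a + 1)*(a - 5)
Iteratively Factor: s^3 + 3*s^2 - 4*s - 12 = (s + 3)*(s^2 - 4) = (s + 2)*(s + 3)*(s - 2)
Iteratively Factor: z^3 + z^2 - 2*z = (z)*(z^2 + z - 2) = z*(z - 1)*(z + 2)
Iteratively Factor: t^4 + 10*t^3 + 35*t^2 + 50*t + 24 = (t + 3)*(t^3 + 7*t^2 + 14*t + 8) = (t + 2)*(t + 3)*(t^2 + 5*t + 4) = (t + 2)*(t + 3)*(t + 4)*(t + 1)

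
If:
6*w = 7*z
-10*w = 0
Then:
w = 0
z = 0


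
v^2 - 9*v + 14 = (v - 7)*(v - 2)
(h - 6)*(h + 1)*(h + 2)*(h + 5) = h^4 + 2*h^3 - 31*h^2 - 92*h - 60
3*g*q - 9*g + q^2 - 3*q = (3*g + q)*(q - 3)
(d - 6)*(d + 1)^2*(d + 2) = d^4 - 2*d^3 - 19*d^2 - 28*d - 12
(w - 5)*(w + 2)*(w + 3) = w^3 - 19*w - 30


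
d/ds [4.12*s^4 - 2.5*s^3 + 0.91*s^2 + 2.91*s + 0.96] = 16.48*s^3 - 7.5*s^2 + 1.82*s + 2.91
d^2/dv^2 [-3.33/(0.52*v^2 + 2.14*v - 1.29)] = (1.800864*v^2 + 7.411248*v - 3.33*(1.04*v + 2.14)*(2.08*v + 4.28) - 4.467528)/(0.52*v^2 + 2.14*v - 1.29)^3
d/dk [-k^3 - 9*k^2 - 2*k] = -3*k^2 - 18*k - 2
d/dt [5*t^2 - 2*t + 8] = 10*t - 2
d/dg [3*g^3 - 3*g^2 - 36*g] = 9*g^2 - 6*g - 36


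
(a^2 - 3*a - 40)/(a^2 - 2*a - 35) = (a - 8)/(a - 7)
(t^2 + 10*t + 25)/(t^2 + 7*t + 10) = (t + 5)/(t + 2)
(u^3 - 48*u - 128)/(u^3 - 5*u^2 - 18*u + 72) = (u^2 - 4*u - 32)/(u^2 - 9*u + 18)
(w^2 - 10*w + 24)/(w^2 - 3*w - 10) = (-w^2 + 10*w - 24)/(-w^2 + 3*w + 10)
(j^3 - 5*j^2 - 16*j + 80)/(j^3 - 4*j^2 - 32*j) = (j^2 - 9*j + 20)/(j*(j - 8))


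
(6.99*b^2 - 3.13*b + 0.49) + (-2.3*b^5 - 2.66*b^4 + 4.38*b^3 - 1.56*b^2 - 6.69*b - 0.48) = -2.3*b^5 - 2.66*b^4 + 4.38*b^3 + 5.43*b^2 - 9.82*b + 0.01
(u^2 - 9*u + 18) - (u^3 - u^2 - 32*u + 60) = -u^3 + 2*u^2 + 23*u - 42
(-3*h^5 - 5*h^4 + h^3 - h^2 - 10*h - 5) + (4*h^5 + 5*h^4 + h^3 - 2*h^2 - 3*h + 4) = h^5 + 2*h^3 - 3*h^2 - 13*h - 1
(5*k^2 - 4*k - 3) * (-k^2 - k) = -5*k^4 - k^3 + 7*k^2 + 3*k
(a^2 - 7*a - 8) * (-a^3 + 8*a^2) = -a^5 + 15*a^4 - 48*a^3 - 64*a^2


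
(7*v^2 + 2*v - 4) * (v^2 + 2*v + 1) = 7*v^4 + 16*v^3 + 7*v^2 - 6*v - 4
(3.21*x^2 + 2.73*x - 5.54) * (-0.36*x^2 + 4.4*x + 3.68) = -1.1556*x^4 + 13.1412*x^3 + 25.8192*x^2 - 14.3296*x - 20.3872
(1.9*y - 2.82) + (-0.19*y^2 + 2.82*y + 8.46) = -0.19*y^2 + 4.72*y + 5.64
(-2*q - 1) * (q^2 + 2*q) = -2*q^3 - 5*q^2 - 2*q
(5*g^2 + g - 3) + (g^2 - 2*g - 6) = 6*g^2 - g - 9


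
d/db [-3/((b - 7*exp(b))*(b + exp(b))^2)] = 3*((1 - 7*exp(b))*(b + exp(b)) + 2*(b - 7*exp(b))*(exp(b) + 1))/((b - 7*exp(b))^2*(b + exp(b))^3)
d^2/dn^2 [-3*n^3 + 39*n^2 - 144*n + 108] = 78 - 18*n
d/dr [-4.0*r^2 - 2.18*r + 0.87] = -8.0*r - 2.18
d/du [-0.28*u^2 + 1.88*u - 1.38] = 1.88 - 0.56*u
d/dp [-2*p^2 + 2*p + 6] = 2 - 4*p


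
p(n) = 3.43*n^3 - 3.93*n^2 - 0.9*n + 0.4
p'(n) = 10.29*n^2 - 7.86*n - 0.9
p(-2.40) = -67.49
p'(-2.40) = 77.23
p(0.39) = -0.35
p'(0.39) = -2.40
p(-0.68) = -1.88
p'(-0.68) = 9.20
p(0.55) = -0.71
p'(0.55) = -2.11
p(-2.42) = -69.05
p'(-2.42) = 78.38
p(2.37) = 21.85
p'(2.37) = 38.27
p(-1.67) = -25.03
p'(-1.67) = 40.92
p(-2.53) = -78.02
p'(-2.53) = 84.85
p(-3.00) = -124.88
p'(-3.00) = 115.29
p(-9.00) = -2810.30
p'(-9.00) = 903.33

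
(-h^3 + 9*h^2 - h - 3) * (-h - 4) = h^4 - 5*h^3 - 35*h^2 + 7*h + 12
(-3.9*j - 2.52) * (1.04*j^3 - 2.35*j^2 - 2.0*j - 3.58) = -4.056*j^4 + 6.5442*j^3 + 13.722*j^2 + 19.002*j + 9.0216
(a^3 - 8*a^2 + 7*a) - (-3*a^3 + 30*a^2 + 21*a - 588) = 4*a^3 - 38*a^2 - 14*a + 588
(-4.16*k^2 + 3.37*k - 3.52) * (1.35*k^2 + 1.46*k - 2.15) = -5.616*k^4 - 1.5241*k^3 + 9.1122*k^2 - 12.3847*k + 7.568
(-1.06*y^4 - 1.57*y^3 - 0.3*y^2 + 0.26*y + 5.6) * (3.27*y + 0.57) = -3.4662*y^5 - 5.7381*y^4 - 1.8759*y^3 + 0.6792*y^2 + 18.4602*y + 3.192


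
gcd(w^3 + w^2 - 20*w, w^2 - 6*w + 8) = w - 4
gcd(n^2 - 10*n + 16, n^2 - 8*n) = n - 8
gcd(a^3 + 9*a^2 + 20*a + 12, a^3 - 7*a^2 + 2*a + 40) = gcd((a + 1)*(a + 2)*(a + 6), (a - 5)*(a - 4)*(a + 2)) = a + 2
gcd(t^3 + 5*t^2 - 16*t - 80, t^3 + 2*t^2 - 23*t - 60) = t + 4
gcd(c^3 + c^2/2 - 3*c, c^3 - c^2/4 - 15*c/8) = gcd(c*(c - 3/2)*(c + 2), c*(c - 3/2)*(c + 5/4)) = c^2 - 3*c/2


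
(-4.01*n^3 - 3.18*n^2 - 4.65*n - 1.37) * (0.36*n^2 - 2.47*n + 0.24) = -1.4436*n^5 + 8.7599*n^4 + 5.2182*n^3 + 10.2291*n^2 + 2.2679*n - 0.3288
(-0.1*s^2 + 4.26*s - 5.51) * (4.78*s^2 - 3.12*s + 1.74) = -0.478*s^4 + 20.6748*s^3 - 39.803*s^2 + 24.6036*s - 9.5874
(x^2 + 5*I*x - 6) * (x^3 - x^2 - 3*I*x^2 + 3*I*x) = x^5 - x^4 + 2*I*x^4 + 9*x^3 - 2*I*x^3 - 9*x^2 + 18*I*x^2 - 18*I*x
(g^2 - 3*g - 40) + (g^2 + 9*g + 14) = 2*g^2 + 6*g - 26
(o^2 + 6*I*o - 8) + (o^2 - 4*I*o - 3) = 2*o^2 + 2*I*o - 11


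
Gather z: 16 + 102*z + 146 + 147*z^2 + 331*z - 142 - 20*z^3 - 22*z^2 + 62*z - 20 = -20*z^3 + 125*z^2 + 495*z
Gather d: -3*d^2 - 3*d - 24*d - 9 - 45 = -3*d^2 - 27*d - 54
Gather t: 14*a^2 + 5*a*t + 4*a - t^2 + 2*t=14*a^2 + 4*a - t^2 + t*(5*a + 2)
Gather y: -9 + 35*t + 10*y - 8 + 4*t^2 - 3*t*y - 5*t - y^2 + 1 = 4*t^2 + 30*t - y^2 + y*(10 - 3*t) - 16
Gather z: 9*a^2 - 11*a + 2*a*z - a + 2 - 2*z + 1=9*a^2 - 12*a + z*(2*a - 2) + 3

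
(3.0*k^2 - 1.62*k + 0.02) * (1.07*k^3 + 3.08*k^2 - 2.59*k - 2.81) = 3.21*k^5 + 7.5066*k^4 - 12.7382*k^3 - 4.1726*k^2 + 4.5004*k - 0.0562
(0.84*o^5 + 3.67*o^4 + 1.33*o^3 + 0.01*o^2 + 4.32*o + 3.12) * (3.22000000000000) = 2.7048*o^5 + 11.8174*o^4 + 4.2826*o^3 + 0.0322*o^2 + 13.9104*o + 10.0464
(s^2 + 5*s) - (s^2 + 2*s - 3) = 3*s + 3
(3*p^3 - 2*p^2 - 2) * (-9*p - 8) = -27*p^4 - 6*p^3 + 16*p^2 + 18*p + 16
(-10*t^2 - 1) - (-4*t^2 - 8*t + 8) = -6*t^2 + 8*t - 9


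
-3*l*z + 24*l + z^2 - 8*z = (-3*l + z)*(z - 8)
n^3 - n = n*(n - 1)*(n + 1)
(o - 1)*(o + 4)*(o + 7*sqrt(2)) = o^3 + 3*o^2 + 7*sqrt(2)*o^2 - 4*o + 21*sqrt(2)*o - 28*sqrt(2)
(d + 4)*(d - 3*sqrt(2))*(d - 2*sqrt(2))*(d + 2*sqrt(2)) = d^4 - 3*sqrt(2)*d^3 + 4*d^3 - 12*sqrt(2)*d^2 - 8*d^2 - 32*d + 24*sqrt(2)*d + 96*sqrt(2)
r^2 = r^2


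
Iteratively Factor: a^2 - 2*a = (a - 2)*(a)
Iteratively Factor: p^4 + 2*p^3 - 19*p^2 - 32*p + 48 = (p + 4)*(p^3 - 2*p^2 - 11*p + 12) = (p - 4)*(p + 4)*(p^2 + 2*p - 3) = (p - 4)*(p + 3)*(p + 4)*(p - 1)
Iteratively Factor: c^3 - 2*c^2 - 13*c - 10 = (c - 5)*(c^2 + 3*c + 2) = (c - 5)*(c + 2)*(c + 1)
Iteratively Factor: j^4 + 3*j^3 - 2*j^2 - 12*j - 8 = (j - 2)*(j^3 + 5*j^2 + 8*j + 4) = (j - 2)*(j + 2)*(j^2 + 3*j + 2) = (j - 2)*(j + 1)*(j + 2)*(j + 2)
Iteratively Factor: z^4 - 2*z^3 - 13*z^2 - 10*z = (z + 1)*(z^3 - 3*z^2 - 10*z) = (z + 1)*(z + 2)*(z^2 - 5*z) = z*(z + 1)*(z + 2)*(z - 5)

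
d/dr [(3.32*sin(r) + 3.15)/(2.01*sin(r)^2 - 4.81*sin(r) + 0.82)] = (-6.6732*sin(r)^2 - 12.663*sin(r) + 17.8739)*cos(r)/(4.0401*sin(r)^4 - 19.3362*sin(r)^3 + 26.4325*sin(r)^2 - 7.8884*sin(r) + 0.6724)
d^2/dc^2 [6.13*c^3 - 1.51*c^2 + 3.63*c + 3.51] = 36.78*c - 3.02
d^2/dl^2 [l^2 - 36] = 2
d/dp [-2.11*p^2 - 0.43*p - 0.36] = -4.22*p - 0.43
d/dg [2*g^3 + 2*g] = 6*g^2 + 2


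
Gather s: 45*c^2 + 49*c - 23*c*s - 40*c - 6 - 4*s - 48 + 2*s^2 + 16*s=45*c^2 + 9*c + 2*s^2 + s*(12 - 23*c) - 54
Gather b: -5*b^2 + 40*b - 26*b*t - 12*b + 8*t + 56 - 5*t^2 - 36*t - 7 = -5*b^2 + b*(28 - 26*t) - 5*t^2 - 28*t + 49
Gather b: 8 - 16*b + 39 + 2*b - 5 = 42 - 14*b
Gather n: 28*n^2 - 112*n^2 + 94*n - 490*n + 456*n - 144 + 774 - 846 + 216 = -84*n^2 + 60*n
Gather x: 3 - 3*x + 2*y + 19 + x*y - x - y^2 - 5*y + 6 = x*(y - 4) - y^2 - 3*y + 28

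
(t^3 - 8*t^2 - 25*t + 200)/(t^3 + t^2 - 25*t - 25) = (t - 8)/(t + 1)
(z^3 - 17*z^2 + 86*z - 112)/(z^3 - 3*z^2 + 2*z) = (z^2 - 15*z + 56)/(z*(z - 1))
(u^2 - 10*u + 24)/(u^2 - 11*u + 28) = (u - 6)/(u - 7)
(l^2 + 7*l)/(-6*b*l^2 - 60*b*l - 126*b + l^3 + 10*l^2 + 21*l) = -l/(6*b*l + 18*b - l^2 - 3*l)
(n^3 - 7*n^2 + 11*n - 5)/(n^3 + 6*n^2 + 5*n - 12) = (n^2 - 6*n + 5)/(n^2 + 7*n + 12)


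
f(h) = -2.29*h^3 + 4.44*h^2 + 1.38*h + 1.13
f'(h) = -6.87*h^2 + 8.88*h + 1.38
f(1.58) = 5.36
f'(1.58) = -1.74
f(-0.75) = 3.56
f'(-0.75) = -9.14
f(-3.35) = 132.43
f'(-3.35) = -105.47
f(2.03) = 3.07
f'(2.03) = -8.90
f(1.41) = 5.48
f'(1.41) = 0.24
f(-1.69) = 22.53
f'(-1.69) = -33.25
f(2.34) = -0.67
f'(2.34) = -15.46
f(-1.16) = 9.08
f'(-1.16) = -18.17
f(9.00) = -1296.22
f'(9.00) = -475.17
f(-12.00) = 4581.05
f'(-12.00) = -1094.46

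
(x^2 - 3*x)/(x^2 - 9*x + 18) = x/(x - 6)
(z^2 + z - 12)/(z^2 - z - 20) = (z - 3)/(z - 5)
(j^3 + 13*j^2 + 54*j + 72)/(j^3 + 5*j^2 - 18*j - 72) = (j + 4)/(j - 4)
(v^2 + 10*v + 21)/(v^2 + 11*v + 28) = (v + 3)/(v + 4)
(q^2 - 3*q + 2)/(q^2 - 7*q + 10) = (q - 1)/(q - 5)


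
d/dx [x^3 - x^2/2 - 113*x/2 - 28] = 3*x^2 - x - 113/2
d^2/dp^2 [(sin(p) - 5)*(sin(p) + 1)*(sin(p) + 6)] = -9*sin(p)^3 - 8*sin(p)^2 + 35*sin(p) + 4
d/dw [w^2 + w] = 2*w + 1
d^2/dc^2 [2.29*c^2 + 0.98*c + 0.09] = 4.58000000000000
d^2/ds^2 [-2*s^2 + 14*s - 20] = -4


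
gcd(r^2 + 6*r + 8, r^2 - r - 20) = r + 4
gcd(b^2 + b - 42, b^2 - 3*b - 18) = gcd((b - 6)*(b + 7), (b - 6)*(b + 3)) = b - 6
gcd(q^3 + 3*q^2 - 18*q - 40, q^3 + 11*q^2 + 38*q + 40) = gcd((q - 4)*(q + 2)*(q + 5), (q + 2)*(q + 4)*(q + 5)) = q^2 + 7*q + 10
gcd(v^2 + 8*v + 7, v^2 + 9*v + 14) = v + 7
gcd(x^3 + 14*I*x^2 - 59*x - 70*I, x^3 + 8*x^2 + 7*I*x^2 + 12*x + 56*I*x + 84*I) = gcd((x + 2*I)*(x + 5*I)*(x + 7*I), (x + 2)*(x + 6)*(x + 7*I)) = x + 7*I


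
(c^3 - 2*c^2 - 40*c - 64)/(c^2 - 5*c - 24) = (c^2 + 6*c + 8)/(c + 3)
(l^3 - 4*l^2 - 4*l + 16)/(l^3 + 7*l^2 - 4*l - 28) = (l - 4)/(l + 7)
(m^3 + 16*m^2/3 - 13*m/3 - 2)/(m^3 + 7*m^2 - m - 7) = (m^2 + 19*m/3 + 2)/(m^2 + 8*m + 7)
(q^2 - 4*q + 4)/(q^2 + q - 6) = (q - 2)/(q + 3)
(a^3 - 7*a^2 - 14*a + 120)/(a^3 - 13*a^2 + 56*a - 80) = (a^2 - 2*a - 24)/(a^2 - 8*a + 16)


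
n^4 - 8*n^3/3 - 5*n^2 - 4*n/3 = n*(n - 4)*(n + 1/3)*(n + 1)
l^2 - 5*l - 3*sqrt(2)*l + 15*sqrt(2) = (l - 5)*(l - 3*sqrt(2))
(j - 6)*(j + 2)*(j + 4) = j^3 - 28*j - 48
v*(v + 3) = v^2 + 3*v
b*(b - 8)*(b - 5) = b^3 - 13*b^2 + 40*b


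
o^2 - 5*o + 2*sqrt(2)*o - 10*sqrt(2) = (o - 5)*(o + 2*sqrt(2))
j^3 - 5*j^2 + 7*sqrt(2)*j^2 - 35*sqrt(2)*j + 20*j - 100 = (j - 5)*(j + 2*sqrt(2))*(j + 5*sqrt(2))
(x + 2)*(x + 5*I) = x^2 + 2*x + 5*I*x + 10*I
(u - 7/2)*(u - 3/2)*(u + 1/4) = u^3 - 19*u^2/4 + 4*u + 21/16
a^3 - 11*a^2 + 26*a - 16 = (a - 8)*(a - 2)*(a - 1)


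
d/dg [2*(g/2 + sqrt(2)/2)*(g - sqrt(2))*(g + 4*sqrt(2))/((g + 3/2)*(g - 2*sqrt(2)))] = 4*(g^4 - 4*sqrt(2)*g^3 + 3*g^3 - 14*g^2 - 3*sqrt(2)*g^2 - 48*g + 16*sqrt(2)*g - 32 + 18*sqrt(2))/(4*g^4 - 16*sqrt(2)*g^3 + 12*g^3 - 48*sqrt(2)*g^2 + 41*g^2 - 36*sqrt(2)*g + 96*g + 72)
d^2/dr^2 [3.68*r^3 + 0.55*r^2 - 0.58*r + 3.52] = 22.08*r + 1.1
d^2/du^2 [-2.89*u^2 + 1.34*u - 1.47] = -5.78000000000000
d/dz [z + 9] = 1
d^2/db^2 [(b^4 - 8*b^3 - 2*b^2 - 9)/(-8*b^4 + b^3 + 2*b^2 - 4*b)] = 12*(84*b^9 + 56*b^8 + 88*b^7 + 663*b^6 - 224*b^5 - 211*b^4 + 144*b^3 - 36*b + 24)/(b^3*(512*b^9 - 192*b^8 - 360*b^7 + 863*b^6 - 102*b^5 - 384*b^4 + 424*b^3 - 96*b + 64))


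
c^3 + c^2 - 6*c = c*(c - 2)*(c + 3)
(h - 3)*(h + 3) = h^2 - 9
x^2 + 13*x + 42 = (x + 6)*(x + 7)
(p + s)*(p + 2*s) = p^2 + 3*p*s + 2*s^2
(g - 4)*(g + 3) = g^2 - g - 12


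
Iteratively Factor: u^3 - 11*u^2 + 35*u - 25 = (u - 5)*(u^2 - 6*u + 5) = (u - 5)^2*(u - 1)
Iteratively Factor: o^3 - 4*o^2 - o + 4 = (o - 1)*(o^2 - 3*o - 4) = (o - 1)*(o + 1)*(o - 4)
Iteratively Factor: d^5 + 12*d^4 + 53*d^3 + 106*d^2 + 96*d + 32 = (d + 1)*(d^4 + 11*d^3 + 42*d^2 + 64*d + 32) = (d + 1)*(d + 4)*(d^3 + 7*d^2 + 14*d + 8) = (d + 1)*(d + 2)*(d + 4)*(d^2 + 5*d + 4) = (d + 1)*(d + 2)*(d + 4)^2*(d + 1)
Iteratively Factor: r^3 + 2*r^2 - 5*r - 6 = (r - 2)*(r^2 + 4*r + 3) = (r - 2)*(r + 1)*(r + 3)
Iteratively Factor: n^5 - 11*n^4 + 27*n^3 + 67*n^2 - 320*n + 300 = (n - 2)*(n^4 - 9*n^3 + 9*n^2 + 85*n - 150) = (n - 5)*(n - 2)*(n^3 - 4*n^2 - 11*n + 30) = (n - 5)*(n - 2)*(n + 3)*(n^2 - 7*n + 10) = (n - 5)^2*(n - 2)*(n + 3)*(n - 2)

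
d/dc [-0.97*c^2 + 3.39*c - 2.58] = 3.39 - 1.94*c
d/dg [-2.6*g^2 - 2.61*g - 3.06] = -5.2*g - 2.61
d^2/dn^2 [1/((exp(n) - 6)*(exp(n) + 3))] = (4*exp(3*n) - 9*exp(2*n) + 81*exp(n) - 54)*exp(n)/(exp(6*n) - 9*exp(5*n) - 27*exp(4*n) + 297*exp(3*n) + 486*exp(2*n) - 2916*exp(n) - 5832)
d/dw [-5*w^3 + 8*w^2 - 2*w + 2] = -15*w^2 + 16*w - 2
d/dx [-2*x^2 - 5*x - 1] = -4*x - 5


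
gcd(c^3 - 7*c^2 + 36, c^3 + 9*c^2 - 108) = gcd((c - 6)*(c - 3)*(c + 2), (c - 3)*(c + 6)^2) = c - 3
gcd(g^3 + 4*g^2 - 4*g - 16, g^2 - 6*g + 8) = g - 2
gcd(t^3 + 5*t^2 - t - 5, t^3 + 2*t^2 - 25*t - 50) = t + 5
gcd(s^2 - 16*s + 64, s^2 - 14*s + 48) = s - 8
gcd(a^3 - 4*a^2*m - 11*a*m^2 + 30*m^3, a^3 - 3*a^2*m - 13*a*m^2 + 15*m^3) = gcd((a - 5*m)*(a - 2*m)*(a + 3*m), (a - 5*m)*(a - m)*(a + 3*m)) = a^2 - 2*a*m - 15*m^2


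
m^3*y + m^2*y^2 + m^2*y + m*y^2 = m*(m + y)*(m*y + y)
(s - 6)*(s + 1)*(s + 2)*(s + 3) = s^4 - 25*s^2 - 60*s - 36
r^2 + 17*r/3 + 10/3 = (r + 2/3)*(r + 5)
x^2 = x^2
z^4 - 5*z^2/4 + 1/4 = (z - 1)*(z - 1/2)*(z + 1/2)*(z + 1)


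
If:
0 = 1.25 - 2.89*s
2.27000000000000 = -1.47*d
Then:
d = -1.54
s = 0.43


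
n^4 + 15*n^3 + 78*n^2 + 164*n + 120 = (n + 2)^2*(n + 5)*(n + 6)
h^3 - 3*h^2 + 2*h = h*(h - 2)*(h - 1)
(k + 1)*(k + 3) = k^2 + 4*k + 3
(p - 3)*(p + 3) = p^2 - 9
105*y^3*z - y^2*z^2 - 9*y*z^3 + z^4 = z*(-7*y + z)*(-5*y + z)*(3*y + z)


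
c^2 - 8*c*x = c*(c - 8*x)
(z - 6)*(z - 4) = z^2 - 10*z + 24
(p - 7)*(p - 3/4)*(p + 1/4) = p^3 - 15*p^2/2 + 53*p/16 + 21/16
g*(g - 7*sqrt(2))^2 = g^3 - 14*sqrt(2)*g^2 + 98*g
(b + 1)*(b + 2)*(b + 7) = b^3 + 10*b^2 + 23*b + 14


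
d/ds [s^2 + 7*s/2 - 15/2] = 2*s + 7/2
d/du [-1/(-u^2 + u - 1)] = (1 - 2*u)/(u^2 - u + 1)^2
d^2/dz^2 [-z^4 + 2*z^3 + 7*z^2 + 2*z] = -12*z^2 + 12*z + 14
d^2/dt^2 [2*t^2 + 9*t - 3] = 4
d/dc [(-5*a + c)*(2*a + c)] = -3*a + 2*c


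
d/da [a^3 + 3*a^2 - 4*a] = 3*a^2 + 6*a - 4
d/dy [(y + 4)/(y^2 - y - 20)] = -1/(y^2 - 10*y + 25)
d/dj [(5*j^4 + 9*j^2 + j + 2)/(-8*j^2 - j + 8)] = (-80*j^5 - 15*j^4 + 160*j^3 - j^2 + 176*j + 10)/(64*j^4 + 16*j^3 - 127*j^2 - 16*j + 64)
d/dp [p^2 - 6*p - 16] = 2*p - 6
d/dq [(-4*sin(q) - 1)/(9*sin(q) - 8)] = 41*cos(q)/(9*sin(q) - 8)^2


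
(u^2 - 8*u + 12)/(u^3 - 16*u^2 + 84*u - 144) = (u - 2)/(u^2 - 10*u + 24)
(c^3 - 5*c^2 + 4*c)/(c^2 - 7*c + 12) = c*(c - 1)/(c - 3)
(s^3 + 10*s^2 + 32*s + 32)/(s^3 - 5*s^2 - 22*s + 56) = (s^2 + 6*s + 8)/(s^2 - 9*s + 14)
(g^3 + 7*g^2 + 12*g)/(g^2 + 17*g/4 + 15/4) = 4*g*(g + 4)/(4*g + 5)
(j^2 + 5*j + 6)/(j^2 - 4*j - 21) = (j + 2)/(j - 7)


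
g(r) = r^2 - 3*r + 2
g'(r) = 2*r - 3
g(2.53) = 0.81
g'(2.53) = 2.06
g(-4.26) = 32.93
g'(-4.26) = -11.52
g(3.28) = 2.92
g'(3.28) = 3.56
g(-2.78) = 18.07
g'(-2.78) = -8.56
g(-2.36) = 14.65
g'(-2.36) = -7.72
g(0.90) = 0.11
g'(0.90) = -1.20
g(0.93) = 0.07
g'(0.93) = -1.14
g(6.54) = 25.15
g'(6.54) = 10.08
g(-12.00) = 182.00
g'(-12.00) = -27.00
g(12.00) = 110.00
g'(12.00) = 21.00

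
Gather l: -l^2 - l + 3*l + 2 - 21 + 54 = -l^2 + 2*l + 35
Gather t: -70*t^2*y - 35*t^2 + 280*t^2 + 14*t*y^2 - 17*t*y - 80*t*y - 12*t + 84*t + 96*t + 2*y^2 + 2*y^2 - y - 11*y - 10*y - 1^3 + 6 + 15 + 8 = t^2*(245 - 70*y) + t*(14*y^2 - 97*y + 168) + 4*y^2 - 22*y + 28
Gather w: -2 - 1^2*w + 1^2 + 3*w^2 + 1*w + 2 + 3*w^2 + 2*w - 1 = 6*w^2 + 2*w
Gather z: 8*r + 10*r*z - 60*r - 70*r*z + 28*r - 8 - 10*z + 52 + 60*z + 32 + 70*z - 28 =-24*r + z*(120 - 60*r) + 48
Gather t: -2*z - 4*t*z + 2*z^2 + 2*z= -4*t*z + 2*z^2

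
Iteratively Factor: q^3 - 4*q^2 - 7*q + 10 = (q - 1)*(q^2 - 3*q - 10) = (q - 1)*(q + 2)*(q - 5)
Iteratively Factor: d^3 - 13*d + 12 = (d - 1)*(d^2 + d - 12) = (d - 3)*(d - 1)*(d + 4)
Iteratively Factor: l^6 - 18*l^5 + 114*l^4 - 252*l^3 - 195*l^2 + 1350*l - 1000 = (l - 5)*(l^5 - 13*l^4 + 49*l^3 - 7*l^2 - 230*l + 200) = (l - 5)*(l + 2)*(l^4 - 15*l^3 + 79*l^2 - 165*l + 100) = (l - 5)*(l - 4)*(l + 2)*(l^3 - 11*l^2 + 35*l - 25) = (l - 5)*(l - 4)*(l - 1)*(l + 2)*(l^2 - 10*l + 25) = (l - 5)^2*(l - 4)*(l - 1)*(l + 2)*(l - 5)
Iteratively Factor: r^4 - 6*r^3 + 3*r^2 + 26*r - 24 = (r - 3)*(r^3 - 3*r^2 - 6*r + 8) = (r - 3)*(r + 2)*(r^2 - 5*r + 4) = (r - 4)*(r - 3)*(r + 2)*(r - 1)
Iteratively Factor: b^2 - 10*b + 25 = (b - 5)*(b - 5)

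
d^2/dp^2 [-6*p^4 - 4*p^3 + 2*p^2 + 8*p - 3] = -72*p^2 - 24*p + 4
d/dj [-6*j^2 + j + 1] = 1 - 12*j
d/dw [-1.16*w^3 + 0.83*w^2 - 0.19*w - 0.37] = -3.48*w^2 + 1.66*w - 0.19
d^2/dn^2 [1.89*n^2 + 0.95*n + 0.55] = 3.78000000000000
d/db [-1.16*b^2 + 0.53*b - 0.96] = 0.53 - 2.32*b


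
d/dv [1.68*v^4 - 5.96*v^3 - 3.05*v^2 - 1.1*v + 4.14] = 6.72*v^3 - 17.88*v^2 - 6.1*v - 1.1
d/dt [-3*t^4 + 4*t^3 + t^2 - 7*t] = -12*t^3 + 12*t^2 + 2*t - 7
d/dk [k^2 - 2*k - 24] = 2*k - 2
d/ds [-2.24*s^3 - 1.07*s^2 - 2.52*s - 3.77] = -6.72*s^2 - 2.14*s - 2.52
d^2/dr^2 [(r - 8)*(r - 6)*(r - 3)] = 6*r - 34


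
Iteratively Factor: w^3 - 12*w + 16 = (w - 2)*(w^2 + 2*w - 8) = (w - 2)*(w + 4)*(w - 2)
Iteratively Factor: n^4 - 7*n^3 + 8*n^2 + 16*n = (n - 4)*(n^3 - 3*n^2 - 4*n) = (n - 4)^2*(n^2 + n) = (n - 4)^2*(n + 1)*(n)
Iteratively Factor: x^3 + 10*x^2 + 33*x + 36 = (x + 3)*(x^2 + 7*x + 12) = (x + 3)^2*(x + 4)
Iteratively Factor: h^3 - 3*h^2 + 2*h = (h)*(h^2 - 3*h + 2) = h*(h - 2)*(h - 1)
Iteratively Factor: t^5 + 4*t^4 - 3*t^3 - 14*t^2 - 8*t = (t + 1)*(t^4 + 3*t^3 - 6*t^2 - 8*t) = (t - 2)*(t + 1)*(t^3 + 5*t^2 + 4*t) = (t - 2)*(t + 1)*(t + 4)*(t^2 + t) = (t - 2)*(t + 1)^2*(t + 4)*(t)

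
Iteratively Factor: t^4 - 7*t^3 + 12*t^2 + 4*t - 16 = (t + 1)*(t^3 - 8*t^2 + 20*t - 16) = (t - 2)*(t + 1)*(t^2 - 6*t + 8) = (t - 4)*(t - 2)*(t + 1)*(t - 2)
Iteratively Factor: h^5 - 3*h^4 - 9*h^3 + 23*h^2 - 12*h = (h + 3)*(h^4 - 6*h^3 + 9*h^2 - 4*h) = (h - 4)*(h + 3)*(h^3 - 2*h^2 + h) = (h - 4)*(h - 1)*(h + 3)*(h^2 - h) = (h - 4)*(h - 1)^2*(h + 3)*(h)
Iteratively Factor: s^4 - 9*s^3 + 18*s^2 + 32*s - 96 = (s + 2)*(s^3 - 11*s^2 + 40*s - 48) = (s - 3)*(s + 2)*(s^2 - 8*s + 16) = (s - 4)*(s - 3)*(s + 2)*(s - 4)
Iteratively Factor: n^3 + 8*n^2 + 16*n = (n + 4)*(n^2 + 4*n) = (n + 4)^2*(n)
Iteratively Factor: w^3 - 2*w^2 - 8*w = (w)*(w^2 - 2*w - 8) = w*(w + 2)*(w - 4)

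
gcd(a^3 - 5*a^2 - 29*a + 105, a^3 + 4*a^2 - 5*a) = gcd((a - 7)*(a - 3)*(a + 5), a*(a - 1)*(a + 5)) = a + 5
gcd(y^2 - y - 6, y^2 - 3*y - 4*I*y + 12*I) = y - 3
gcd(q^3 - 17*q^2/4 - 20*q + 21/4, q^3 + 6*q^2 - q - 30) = q + 3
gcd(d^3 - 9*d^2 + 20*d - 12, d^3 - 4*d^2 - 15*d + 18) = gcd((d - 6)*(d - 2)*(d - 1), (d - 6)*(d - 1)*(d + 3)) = d^2 - 7*d + 6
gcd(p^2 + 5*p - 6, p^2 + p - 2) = p - 1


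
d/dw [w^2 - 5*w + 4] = 2*w - 5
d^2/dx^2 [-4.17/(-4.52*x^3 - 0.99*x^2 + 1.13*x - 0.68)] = (-(113.0904*x + 8.2566)*(4.52*x^3 + 0.99*x^2 - 1.13*x + 0.68) + 4.17*(13.56*x^2 + 1.98*x - 1.13)*(27.12*x^2 + 3.96*x - 2.26))/(4.52*x^3 + 0.99*x^2 - 1.13*x + 0.68)^3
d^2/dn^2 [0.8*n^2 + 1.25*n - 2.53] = 1.60000000000000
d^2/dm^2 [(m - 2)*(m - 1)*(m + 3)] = 6*m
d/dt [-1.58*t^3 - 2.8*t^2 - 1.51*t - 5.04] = -4.74*t^2 - 5.6*t - 1.51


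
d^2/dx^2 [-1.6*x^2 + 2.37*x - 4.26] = -3.20000000000000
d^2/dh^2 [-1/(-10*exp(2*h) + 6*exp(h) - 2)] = ((3 - 20*exp(h))*(5*exp(2*h) - 3*exp(h) + 1)/2 + (10*exp(h) - 3)^2*exp(h))*exp(h)/(5*exp(2*h) - 3*exp(h) + 1)^3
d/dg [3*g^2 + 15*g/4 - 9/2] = 6*g + 15/4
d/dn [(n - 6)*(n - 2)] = 2*n - 8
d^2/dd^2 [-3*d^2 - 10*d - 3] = -6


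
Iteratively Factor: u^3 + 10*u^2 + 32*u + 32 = (u + 4)*(u^2 + 6*u + 8) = (u + 4)^2*(u + 2)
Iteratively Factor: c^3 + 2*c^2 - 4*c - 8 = (c - 2)*(c^2 + 4*c + 4) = (c - 2)*(c + 2)*(c + 2)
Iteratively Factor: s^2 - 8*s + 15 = (s - 3)*(s - 5)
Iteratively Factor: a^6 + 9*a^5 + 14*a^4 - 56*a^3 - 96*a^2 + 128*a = (a + 4)*(a^5 + 5*a^4 - 6*a^3 - 32*a^2 + 32*a) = a*(a + 4)*(a^4 + 5*a^3 - 6*a^2 - 32*a + 32) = a*(a + 4)^2*(a^3 + a^2 - 10*a + 8) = a*(a + 4)^3*(a^2 - 3*a + 2) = a*(a - 2)*(a + 4)^3*(a - 1)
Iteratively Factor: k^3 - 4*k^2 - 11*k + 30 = (k - 5)*(k^2 + k - 6) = (k - 5)*(k - 2)*(k + 3)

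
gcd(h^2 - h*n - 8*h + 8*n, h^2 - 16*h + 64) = h - 8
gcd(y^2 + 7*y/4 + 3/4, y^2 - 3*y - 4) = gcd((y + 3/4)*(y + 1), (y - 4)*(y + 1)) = y + 1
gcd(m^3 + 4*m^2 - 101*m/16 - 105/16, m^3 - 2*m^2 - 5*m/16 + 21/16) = m^2 - m - 21/16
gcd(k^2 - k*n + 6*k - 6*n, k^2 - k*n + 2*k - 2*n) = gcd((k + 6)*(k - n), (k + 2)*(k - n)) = k - n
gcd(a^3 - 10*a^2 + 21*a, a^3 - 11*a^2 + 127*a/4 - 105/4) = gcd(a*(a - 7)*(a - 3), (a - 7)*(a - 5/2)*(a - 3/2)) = a - 7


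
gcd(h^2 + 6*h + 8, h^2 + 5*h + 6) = h + 2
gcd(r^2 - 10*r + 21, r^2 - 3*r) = r - 3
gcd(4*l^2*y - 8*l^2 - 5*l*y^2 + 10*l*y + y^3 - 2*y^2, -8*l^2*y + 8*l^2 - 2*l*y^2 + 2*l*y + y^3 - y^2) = -4*l + y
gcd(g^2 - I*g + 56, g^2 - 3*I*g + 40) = g - 8*I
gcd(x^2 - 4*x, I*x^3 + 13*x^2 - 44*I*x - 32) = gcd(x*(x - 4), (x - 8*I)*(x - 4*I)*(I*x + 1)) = 1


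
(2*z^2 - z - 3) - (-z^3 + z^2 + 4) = z^3 + z^2 - z - 7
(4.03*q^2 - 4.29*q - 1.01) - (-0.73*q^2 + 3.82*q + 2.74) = 4.76*q^2 - 8.11*q - 3.75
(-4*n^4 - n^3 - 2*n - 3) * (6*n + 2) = -24*n^5 - 14*n^4 - 2*n^3 - 12*n^2 - 22*n - 6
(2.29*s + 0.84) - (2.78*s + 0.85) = -0.49*s - 0.01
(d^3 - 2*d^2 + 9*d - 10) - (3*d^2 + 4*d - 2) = d^3 - 5*d^2 + 5*d - 8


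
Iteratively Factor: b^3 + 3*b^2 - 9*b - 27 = (b + 3)*(b^2 - 9) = (b - 3)*(b + 3)*(b + 3)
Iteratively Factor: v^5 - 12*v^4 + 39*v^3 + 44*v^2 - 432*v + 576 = (v - 3)*(v^4 - 9*v^3 + 12*v^2 + 80*v - 192) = (v - 3)*(v + 3)*(v^3 - 12*v^2 + 48*v - 64) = (v - 4)*(v - 3)*(v + 3)*(v^2 - 8*v + 16) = (v - 4)^2*(v - 3)*(v + 3)*(v - 4)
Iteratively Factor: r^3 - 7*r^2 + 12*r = (r)*(r^2 - 7*r + 12) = r*(r - 3)*(r - 4)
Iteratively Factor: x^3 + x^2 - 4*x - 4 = (x - 2)*(x^2 + 3*x + 2) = (x - 2)*(x + 2)*(x + 1)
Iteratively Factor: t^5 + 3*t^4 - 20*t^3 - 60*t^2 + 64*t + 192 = (t - 2)*(t^4 + 5*t^3 - 10*t^2 - 80*t - 96) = (t - 2)*(t + 2)*(t^3 + 3*t^2 - 16*t - 48) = (t - 2)*(t + 2)*(t + 3)*(t^2 - 16) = (t - 4)*(t - 2)*(t + 2)*(t + 3)*(t + 4)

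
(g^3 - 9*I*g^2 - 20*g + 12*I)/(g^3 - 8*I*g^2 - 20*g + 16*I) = (g^2 - 7*I*g - 6)/(g^2 - 6*I*g - 8)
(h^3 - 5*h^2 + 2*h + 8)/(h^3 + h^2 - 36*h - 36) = (h^2 - 6*h + 8)/(h^2 - 36)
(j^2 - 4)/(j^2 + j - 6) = (j + 2)/(j + 3)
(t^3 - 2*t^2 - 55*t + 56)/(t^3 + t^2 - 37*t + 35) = (t - 8)/(t - 5)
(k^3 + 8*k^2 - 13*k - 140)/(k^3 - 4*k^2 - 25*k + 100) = (k + 7)/(k - 5)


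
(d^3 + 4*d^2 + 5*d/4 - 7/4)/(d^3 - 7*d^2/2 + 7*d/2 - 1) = (2*d^2 + 9*d + 7)/(2*(d^2 - 3*d + 2))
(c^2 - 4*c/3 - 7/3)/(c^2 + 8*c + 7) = (c - 7/3)/(c + 7)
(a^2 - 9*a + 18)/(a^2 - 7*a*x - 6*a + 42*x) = (3 - a)/(-a + 7*x)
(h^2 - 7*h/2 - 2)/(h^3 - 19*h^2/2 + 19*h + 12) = 1/(h - 6)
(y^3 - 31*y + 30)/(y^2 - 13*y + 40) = (y^2 + 5*y - 6)/(y - 8)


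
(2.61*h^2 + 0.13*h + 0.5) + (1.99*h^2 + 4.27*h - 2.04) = 4.6*h^2 + 4.4*h - 1.54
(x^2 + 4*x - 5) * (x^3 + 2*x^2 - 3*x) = x^5 + 6*x^4 - 22*x^2 + 15*x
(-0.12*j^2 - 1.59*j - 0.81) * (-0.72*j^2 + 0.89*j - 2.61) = 0.0864*j^4 + 1.038*j^3 - 0.5187*j^2 + 3.429*j + 2.1141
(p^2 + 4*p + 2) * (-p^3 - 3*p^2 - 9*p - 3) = -p^5 - 7*p^4 - 23*p^3 - 45*p^2 - 30*p - 6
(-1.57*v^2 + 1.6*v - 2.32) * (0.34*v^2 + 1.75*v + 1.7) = -0.5338*v^4 - 2.2035*v^3 - 0.6578*v^2 - 1.34*v - 3.944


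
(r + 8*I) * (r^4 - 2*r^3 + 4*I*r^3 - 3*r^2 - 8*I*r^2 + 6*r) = r^5 - 2*r^4 + 12*I*r^4 - 35*r^3 - 24*I*r^3 + 70*r^2 - 24*I*r^2 + 48*I*r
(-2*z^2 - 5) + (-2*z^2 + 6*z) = -4*z^2 + 6*z - 5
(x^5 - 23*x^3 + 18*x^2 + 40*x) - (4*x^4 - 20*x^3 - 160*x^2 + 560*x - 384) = x^5 - 4*x^4 - 3*x^3 + 178*x^2 - 520*x + 384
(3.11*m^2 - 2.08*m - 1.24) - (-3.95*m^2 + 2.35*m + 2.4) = 7.06*m^2 - 4.43*m - 3.64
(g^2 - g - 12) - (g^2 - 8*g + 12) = 7*g - 24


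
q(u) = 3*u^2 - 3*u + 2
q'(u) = 6*u - 3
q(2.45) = 12.66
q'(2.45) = 11.70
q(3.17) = 22.64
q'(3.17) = 16.02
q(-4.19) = 67.24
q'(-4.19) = -28.14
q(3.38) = 26.13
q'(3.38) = 17.28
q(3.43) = 27.00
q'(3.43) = 17.58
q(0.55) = 1.26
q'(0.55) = 0.30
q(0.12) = 1.68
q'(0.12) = -2.28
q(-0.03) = 2.09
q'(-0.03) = -3.18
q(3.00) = 20.00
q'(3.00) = 15.00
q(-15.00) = 722.00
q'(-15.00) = -93.00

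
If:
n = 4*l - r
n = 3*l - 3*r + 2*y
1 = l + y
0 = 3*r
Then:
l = 2/3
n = 8/3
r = 0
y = 1/3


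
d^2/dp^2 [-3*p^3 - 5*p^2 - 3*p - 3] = -18*p - 10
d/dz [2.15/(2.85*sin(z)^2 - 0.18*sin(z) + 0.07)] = (0.387 - 12.255*sin(z))*cos(z)/(2.85*sin(z)^2 - 0.18*sin(z) + 0.07)^2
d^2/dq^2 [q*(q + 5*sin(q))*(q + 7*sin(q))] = -12*q^2*sin(q) + 48*q*cos(q) + 70*q*cos(2*q) + 6*q + 24*sin(q) + 70*sin(2*q)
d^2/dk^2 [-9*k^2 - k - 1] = -18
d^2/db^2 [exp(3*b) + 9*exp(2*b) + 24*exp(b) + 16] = (9*exp(2*b) + 36*exp(b) + 24)*exp(b)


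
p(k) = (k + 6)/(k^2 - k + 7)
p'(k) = (1 - 2*k)*(k + 6)/(k^2 - k + 7)^2 + 1/(k^2 - k + 7)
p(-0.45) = 0.73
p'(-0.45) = 0.31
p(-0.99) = 0.56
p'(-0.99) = 0.30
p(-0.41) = 0.74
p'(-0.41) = 0.31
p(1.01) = 1.00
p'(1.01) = -0.00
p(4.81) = 0.43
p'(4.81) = -0.11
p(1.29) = 0.99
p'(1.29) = -0.08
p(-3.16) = 0.14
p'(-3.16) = 0.10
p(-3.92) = 0.08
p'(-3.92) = 0.06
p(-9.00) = -0.03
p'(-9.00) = 0.00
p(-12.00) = -0.04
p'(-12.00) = 0.00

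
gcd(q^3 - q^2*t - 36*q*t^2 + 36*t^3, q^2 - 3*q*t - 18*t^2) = q - 6*t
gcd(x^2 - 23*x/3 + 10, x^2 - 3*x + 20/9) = x - 5/3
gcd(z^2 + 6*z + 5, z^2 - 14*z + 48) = 1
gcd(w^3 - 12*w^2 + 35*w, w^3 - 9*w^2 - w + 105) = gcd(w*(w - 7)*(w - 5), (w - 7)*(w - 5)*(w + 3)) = w^2 - 12*w + 35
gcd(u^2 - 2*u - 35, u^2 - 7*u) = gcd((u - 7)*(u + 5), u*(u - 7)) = u - 7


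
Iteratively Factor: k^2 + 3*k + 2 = (k + 2)*(k + 1)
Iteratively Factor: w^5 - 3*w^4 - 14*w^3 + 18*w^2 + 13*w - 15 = (w - 1)*(w^4 - 2*w^3 - 16*w^2 + 2*w + 15) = (w - 5)*(w - 1)*(w^3 + 3*w^2 - w - 3) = (w - 5)*(w - 1)*(w + 3)*(w^2 - 1) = (w - 5)*(w - 1)^2*(w + 3)*(w + 1)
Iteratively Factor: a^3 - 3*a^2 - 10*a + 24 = (a + 3)*(a^2 - 6*a + 8) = (a - 2)*(a + 3)*(a - 4)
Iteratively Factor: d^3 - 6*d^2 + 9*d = (d - 3)*(d^2 - 3*d) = (d - 3)^2*(d)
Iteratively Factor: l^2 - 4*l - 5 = (l - 5)*(l + 1)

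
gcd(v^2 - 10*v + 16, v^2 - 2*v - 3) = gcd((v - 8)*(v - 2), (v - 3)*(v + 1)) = 1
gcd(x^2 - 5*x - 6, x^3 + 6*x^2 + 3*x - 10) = 1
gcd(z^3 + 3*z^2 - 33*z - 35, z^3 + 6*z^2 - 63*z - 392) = z + 7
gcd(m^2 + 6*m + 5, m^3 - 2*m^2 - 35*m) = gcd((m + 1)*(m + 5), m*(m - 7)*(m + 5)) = m + 5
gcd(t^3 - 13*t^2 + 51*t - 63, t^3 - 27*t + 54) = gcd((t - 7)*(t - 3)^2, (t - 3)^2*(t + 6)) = t^2 - 6*t + 9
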